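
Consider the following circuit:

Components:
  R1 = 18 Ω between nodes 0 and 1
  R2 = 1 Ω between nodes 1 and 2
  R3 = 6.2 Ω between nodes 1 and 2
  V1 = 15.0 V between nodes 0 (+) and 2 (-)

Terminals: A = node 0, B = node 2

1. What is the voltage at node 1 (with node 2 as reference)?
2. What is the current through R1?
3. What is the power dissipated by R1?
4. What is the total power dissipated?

Nodal analysis, taking node 2 as the 0 V reference.
Source V1 fixes V_0 = 15 V.
KCL at each unknown node (sum of currents leaving = 0; resistances in Ω):
  Node 1: (V_1 - 15)/18 + (V_1 - 0)/1 + (V_1 - 0)/6.2 = 0
Collecting terms: 1.217 × V_1 = 0.8333  =>  V_1 = 0.6848 V
Part 1:
  Read off the nodal solution: V_1 = 0.6848 V
Part 2:
  I_R1 = (V_0 - V_1)/R1 = (15 - 0.6848)/18 = 0.7953 A
  Magnitude: I_R1 = 0.7953 A
Part 3:
  I_R1 = (V_0 - V_1)/R1 = (15 - 0.6848)/18 = 0.7953 A
  P_R1 = I_R1² × R1 = (0.7953)² × 18 = 11.38 W
Part 4:
  Power in each resistor, P = (ΔV)²/R:
    P_R1 = (15 - 0.6848)²/18 = 11.38 W
    P_R2 = (0.6848 - 0)²/1 = 0.469 W
    P_R3 = (0.6848 - 0)²/6.2 = 0.07564 W
  P_total = P_R1 + P_R2 + P_R3 = 11.93 W

Final answers:
1. V_1 = 0.6848 V
2. I_R1 = 0.7953 A
3. P_R1 = 11.38 W
4. P_total = 11.93 W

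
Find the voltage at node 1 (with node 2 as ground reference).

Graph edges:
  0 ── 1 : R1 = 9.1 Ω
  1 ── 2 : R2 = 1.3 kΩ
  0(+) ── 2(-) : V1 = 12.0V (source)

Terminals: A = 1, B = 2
Nodal analysis, taking node 2 as the 0 V reference.
Source V1 fixes V_0 = 12 V.
KCL at each unknown node (sum of currents leaving = 0; resistances in Ω):
  Node 1: (V_1 - 12)/9.1 + (V_1 - 0)/1300 = 0
Collecting terms: 0.1107 × V_1 = 1.319  =>  V_1 = 11.92 V
The requested potential is V_1 = 11.92 V.

Final answer: V_1 = 11.92 V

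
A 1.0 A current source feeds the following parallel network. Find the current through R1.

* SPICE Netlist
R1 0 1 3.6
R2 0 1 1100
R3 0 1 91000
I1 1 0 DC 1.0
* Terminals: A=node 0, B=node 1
All resistors sit directly between nodes 0 and 1, so they are in parallel and share one voltage V; the full source current 1 A splits among them.
1/R_par = 1/3.6 + 1/1100 + 1/91000 = 0.2787 S  =>  R_par = 3.588 Ω
V = I × R_par = 1 × 3.588 = 3.588 V
I_R1 = V/R1 = 3.588/3.6 = 0.9967 A

Final answer: 0.9967 A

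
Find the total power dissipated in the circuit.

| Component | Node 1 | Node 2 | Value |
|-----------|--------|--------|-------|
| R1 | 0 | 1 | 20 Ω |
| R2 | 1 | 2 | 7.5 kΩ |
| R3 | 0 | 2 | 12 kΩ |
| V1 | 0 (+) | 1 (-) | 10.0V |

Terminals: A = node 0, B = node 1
Nodal analysis, taking node 1 as the 0 V reference.
Source V1 fixes V_0 = 10 V.
KCL at each unknown node (sum of currents leaving = 0; resistances in Ω):
  Node 2: (V_2 - 0)/7500 + (V_2 - 10)/12000 = 0
Collecting terms: 0.0002167 × V_2 = 0.0008333  =>  V_2 = 3.846 V
Power in each resistor, P = (ΔV)²/R:
  P_R1 = (10 - 0)²/20 = 5 W
  P_R2 = (0 - 3.846)²/7500 = 0.001972 W
  P_R3 = (10 - 3.846)²/12000 = 0.003156 W
P_total = P_R1 + P_R2 + P_R3 = 5.005 W

Final answer: 5.005 W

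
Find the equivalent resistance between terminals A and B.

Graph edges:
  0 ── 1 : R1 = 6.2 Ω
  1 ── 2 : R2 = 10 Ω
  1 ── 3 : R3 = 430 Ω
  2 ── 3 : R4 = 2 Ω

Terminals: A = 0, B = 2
Reduce the network between node 0 (A) and node 2 (B) by series/parallel combination:
  Rs1 = R3 + R4 (series, joined only at node 3) = 430 + 2 = 432 Ω
  Rp1 = R2 ‖ Rs1 (parallel, both between nodes 1 and 2) = 1/(1/10 + 1/432) = 9.774 Ω
  Rs2 = R1 + Rp1 (series, joined only at node 1) = 6.2 + 9.774 = 15.97 Ω
R_eq = 15.97 Ω

Final answer: 15.97 Ω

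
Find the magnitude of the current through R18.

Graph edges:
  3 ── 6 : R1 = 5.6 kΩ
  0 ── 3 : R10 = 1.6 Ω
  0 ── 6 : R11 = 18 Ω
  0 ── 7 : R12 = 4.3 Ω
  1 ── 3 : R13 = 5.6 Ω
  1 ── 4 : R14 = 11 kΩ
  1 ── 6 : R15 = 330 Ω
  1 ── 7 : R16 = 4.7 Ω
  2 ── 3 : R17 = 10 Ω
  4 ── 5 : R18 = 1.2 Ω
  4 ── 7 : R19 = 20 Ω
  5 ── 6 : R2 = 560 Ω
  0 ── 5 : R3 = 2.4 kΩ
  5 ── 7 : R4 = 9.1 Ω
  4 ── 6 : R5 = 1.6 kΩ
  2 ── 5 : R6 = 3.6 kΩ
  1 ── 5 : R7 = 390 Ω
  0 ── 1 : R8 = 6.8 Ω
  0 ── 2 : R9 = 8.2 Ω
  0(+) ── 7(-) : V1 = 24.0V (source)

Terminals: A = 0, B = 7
Nodal analysis, taking node 7 as the 0 V reference.
Source V1 fixes V_0 = 24 V.
KCL at each unknown node (sum of currents leaving = 0; resistances in Ω):
  Node 1: (V_1 - V_5)/390 + (V_1 - 24)/6.8 + (V_1 - V_3)/5.6 + (V_1 - V_4)/11000 + (V_1 - V_6)/330 + (V_1 - 0)/4.7 = 0
  Node 2: (V_2 - V_5)/3600 + (V_2 - 24)/8.2 + (V_2 - V_3)/10 = 0
  Node 3: (V_3 - V_6)/5600 + (V_3 - 24)/1.6 + (V_3 - V_1)/5.6 + (V_3 - V_2)/10 = 0
  Node 4: (V_4 - V_6)/1600 + (V_4 - V_1)/11000 + (V_4 - V_5)/1.2 + (V_4 - 0)/20 = 0
  Node 5: (V_5 - V_6)/560 + (V_5 - 24)/2400 + (V_5 - 0)/9.1 + (V_5 - V_2)/3600 + (V_5 - V_1)/390 + (V_5 - V_4)/1.2 = 0
  Node 6: (V_6 - V_3)/5600 + (V_6 - V_5)/560 + (V_6 - V_4)/1600 + (V_6 - 24)/18 + (V_6 - V_1)/330 = 0
Collecting terms (coefficients in siemens):
  0.5441·V_1 - 0.1786·V_3 - 0.00009091·V_4 - 0.002564·V_5 - 0.00303·V_6 = 3.529
  0.2222·V_2 - 0.1·V_3 - 0.0002778·V_5 = 2.927
  0.9038·V_3 - 0.1786·V_1 - 0.1·V_2 - 0.0001786·V_6 = 15
  0.884·V_4 - 0.00009091·V_1 - 0.8333·V_5 - 0.000625·V_6 = 0
  0.9483·V_5 - 0.002564·V_1 - 0.0002778·V_2 - 0.8333·V_4 - 0.001786·V_6 = 0.01
  0.06118·V_6 - 0.00303·V_1 - 0.0001786·V_3 - 0.000625·V_4 - 0.001786·V_5 = 1.333
Solving these 6 simultaneous equations (Gaussian elimination) gives:
  V_1 = 13.8 V, V_2 = 23.01 V, V_3 = 21.87 V, V_4 = 0.6345 V
  V_5 = 0.6547 V, V_6 = 22.57 V
I_R18 = (V_4 - V_5)/R18 = (0.6345 - 0.6547)/1.2 = -0.01682 A
|I_R18| = 0.01682 A

Final answer: |I_R18| = 0.01682 A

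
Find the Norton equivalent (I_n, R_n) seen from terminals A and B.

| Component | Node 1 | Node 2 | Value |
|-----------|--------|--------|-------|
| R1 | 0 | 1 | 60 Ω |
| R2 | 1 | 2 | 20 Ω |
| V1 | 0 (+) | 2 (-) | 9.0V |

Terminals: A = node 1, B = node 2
Find the Thévenin equivalent first; then I_n = V_th/R_th and R_n = R_th.
Step 1 — V_th is the open-circuit voltage V_A - V_B (nothing connected across the terminals).
Nodal analysis, taking node 2 as the 0 V reference.
Source V1 fixes V_0 = 9 V.
KCL at each unknown node (sum of currents leaving = 0; resistances in Ω):
  Node 1: (V_1 - 9)/60 + (V_1 - 0)/20 = 0
Collecting terms: 0.06667 × V_1 = 0.15  =>  V_1 = 2.25 V
V_th = V_1 - V_2 = 2.25 - 0 = 2.25 V
Step 2 — R_th: zero the source — replace V1 by a short circuit (node 2 merges into node 0) — and find the resistance seen between A (node 1) and B (node 0).
Reduce the network between node 1 (A) and node 0 (B) by series/parallel combination:
  Rp1 = R1 ‖ R2 (parallel, both between nodes 0 and 1) = 1/(1/60 + 1/20) = 15 Ω
R_th = 15 Ω
I_n = V_th/R_th = 2.25/15 = 0.15 A, and R_n = R_th = 15 Ω

Final answer: I_n = 0.15 A, R_n = 15 Ω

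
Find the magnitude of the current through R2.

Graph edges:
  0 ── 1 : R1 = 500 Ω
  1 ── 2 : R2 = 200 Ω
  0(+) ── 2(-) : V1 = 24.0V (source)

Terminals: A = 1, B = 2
Nodal analysis, taking node 2 as the 0 V reference.
Source V1 fixes V_0 = 24 V.
KCL at each unknown node (sum of currents leaving = 0; resistances in Ω):
  Node 1: (V_1 - 24)/500 + (V_1 - 0)/200 = 0
Collecting terms: 0.007 × V_1 = 0.048  =>  V_1 = 6.857 V
I_R2 = (V_1 - V_2)/R2 = (6.857 - 0)/200 = 0.03429 A
|I_R2| = 0.03429 A

Final answer: |I_R2| = 0.03429 A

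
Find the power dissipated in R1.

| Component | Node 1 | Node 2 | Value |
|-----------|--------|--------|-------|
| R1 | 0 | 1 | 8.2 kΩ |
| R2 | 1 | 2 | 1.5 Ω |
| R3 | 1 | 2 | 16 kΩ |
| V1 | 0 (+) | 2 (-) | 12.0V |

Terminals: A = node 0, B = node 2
Nodal analysis, taking node 2 as the 0 V reference.
Source V1 fixes V_0 = 12 V.
KCL at each unknown node (sum of currents leaving = 0; resistances in Ω):
  Node 1: (V_1 - 12)/8200 + (V_1 - 0)/1.5 + (V_1 - 0)/16000 = 0
Collecting terms: 0.6669 × V_1 = 0.001463  =>  V_1 = 0.002195 V
I_R1 = (V_0 - V_1)/R1 = (12 - 0.002195)/8200 = 0.001463 A
P_R1 = I_R1² × R1 = (0.001463)² × 8200 = 0.01755 W

Final answer: 0.01755 W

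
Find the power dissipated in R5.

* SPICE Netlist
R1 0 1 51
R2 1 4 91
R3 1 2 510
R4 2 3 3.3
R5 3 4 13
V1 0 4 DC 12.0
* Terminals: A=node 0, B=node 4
Nodal analysis, taking node 4 as the 0 V reference.
Source V1 fixes V_0 = 12 V.
KCL at each unknown node (sum of currents leaving = 0; resistances in Ω):
  Node 1: (V_1 - 12)/51 + (V_1 - 0)/91 + (V_1 - V_2)/510 = 0
  Node 2: (V_2 - V_1)/510 + (V_2 - V_3)/3.3 = 0
  Node 3: (V_3 - V_2)/3.3 + (V_3 - 0)/13 = 0
Collecting terms (coefficients in siemens):
  0.03256·V_1 - 0.001961·V_2 = 0.2353
  0.305·V_2 - 0.001961·V_1 - 0.303·V_3 = 0
  0.38·V_3 - 0.303·V_2 = 0
Solving these 3 simultaneous equations (Gaussian elimination) gives:
  V_1 = 7.241 V, V_2 = 0.2242 V, V_3 = 0.1788 V
I_R5 = (V_3 - V_4)/R5 = (0.1788 - 0)/13 = 0.01376 A
P_R5 = I_R5² × R5 = (0.01376)² × 13 = 0.00246 W

Final answer: 0.00246 W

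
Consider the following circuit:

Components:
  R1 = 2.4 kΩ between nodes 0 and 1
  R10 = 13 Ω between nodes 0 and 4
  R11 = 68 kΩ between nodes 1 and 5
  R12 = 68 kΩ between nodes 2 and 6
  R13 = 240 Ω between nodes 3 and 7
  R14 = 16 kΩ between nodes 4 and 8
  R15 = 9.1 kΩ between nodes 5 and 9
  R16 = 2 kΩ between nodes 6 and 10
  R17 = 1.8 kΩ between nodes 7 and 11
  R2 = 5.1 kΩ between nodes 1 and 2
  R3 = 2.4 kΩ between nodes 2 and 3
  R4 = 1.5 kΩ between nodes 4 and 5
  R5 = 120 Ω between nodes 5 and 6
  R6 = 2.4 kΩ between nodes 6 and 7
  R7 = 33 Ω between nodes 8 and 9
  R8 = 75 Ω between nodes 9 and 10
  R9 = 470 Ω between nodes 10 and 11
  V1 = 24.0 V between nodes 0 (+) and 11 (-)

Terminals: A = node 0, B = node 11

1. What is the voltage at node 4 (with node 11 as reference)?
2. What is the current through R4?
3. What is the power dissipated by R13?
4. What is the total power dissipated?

Nodal analysis, taking node 11 as the 0 V reference.
Source V1 fixes V_0 = 24 V.
KCL at each unknown node (sum of currents leaving = 0; resistances in Ω):
  Node 1: (V_1 - 24)/2400 + (V_1 - V_2)/5100 + (V_1 - V_5)/68000 = 0
  Node 2: (V_2 - V_1)/5100 + (V_2 - V_3)/2400 + (V_2 - V_6)/68000 = 0
  Node 3: (V_3 - V_2)/2400 + (V_3 - V_7)/240 = 0
  Node 4: (V_4 - V_5)/1500 + (V_4 - 24)/13 + (V_4 - V_8)/16000 = 0
  Node 5: (V_5 - V_4)/1500 + (V_5 - V_6)/120 + (V_5 - V_1)/68000 + (V_5 - V_9)/9100 = 0
  Node 6: (V_6 - V_5)/120 + (V_6 - V_7)/2400 + (V_6 - V_2)/68000 + (V_6 - V_10)/2000 = 0
  Node 7: (V_7 - V_6)/2400 + (V_7 - V_3)/240 + (V_7 - 0)/1800 = 0
  Node 8: (V_8 - V_9)/33 + (V_8 - V_4)/16000 = 0
  Node 9: (V_9 - V_8)/33 + (V_9 - V_10)/75 + (V_9 - V_5)/9100 = 0
  Node 10: (V_10 - V_9)/75 + (V_10 - 0)/470 + (V_10 - V_6)/2000 = 0
Collecting terms (coefficients in siemens):
  0.0006275·V_1 - 0.0001961·V_2 - 0.00001471·V_5 = 0.01
  0.0006275·V_2 - 0.0001961·V_1 - 0.0004167·V_3 - 0.00001471·V_6 = 0
  0.004583·V_3 - 0.0004167·V_2 - 0.004167·V_7 = 0
  0.07765·V_4 - 0.0006667·V_5 - 0.0000625·V_8 = 1.846
  0.009125·V_5 - 0.00001471·V_1 - 0.0006667·V_4 - 0.008333·V_6 - 0.0001099·V_9 = 0
  0.009265·V_6 - 0.00001471·V_2 - 0.008333·V_5 - 0.0004167·V_7 - 0.0005·V_10 = 0
  0.005139·V_7 - 0.004167·V_3 - 0.0004167·V_6 = 0
  0.03037·V_8 - 0.0000625·V_4 - 0.0303·V_9 = 0
  0.04375·V_9 - 0.0001099·V_5 - 0.0303·V_8 - 0.01333·V_10 = 0
  0.01596·V_10 - 0.0005·V_6 - 0.01333·V_9 = 0
Solving these 10 simultaneous equations (Gaussian elimination) gives:
  V_1 = 19.75 V, V_2 = 11.26 V, V_3 = 7.238 V, V_4 = 23.89 V
  V_5 = 12.71 V, V_6 = 11.93 V, V_7 = 6.836 V, V_8 = 3.367 V
  V_9 = 3.324 V, V_10 = 3.151 V
Part 1:
  Read off the nodal solution: V_4 = 23.89 V
Part 2:
  I_R4 = (V_4 - V_5)/R4 = (23.89 - 12.71)/1500 = 0.00745 A
  Magnitude: I_R4 = 0.00745 A
Part 3:
  I_R13 = (V_3 - V_7)/R13 = (7.238 - 6.836)/240 = 0.001675 A
  P_R13 = I_R13² × R13 = (0.001675)² × 240 = 0.0006737 W
Part 4:
  Power in each resistor, P = (ΔV)²/R:
    P_R1 = (24 - 19.75)²/2400 = 0.007512 W
    P_R2 = (19.75 - 11.26)²/5100 = 0.01415 W
    P_R3 = (11.26 - 7.238)²/2400 = 0.006737 W
    P_R4 = (23.89 - 12.71)²/1500 = 0.08325 W
    P_R5 = (12.71 - 11.93)²/120 = 0.005104 W
    P_R6 = (11.93 - 6.836)²/2400 = 0.01081 W
    P_R7 = (3.367 - 3.324)²/33 = 0.00005428 W
    P_R8 = (3.324 - 3.151)²/75 = 0.0004016 W
    P_R9 = (3.151 - 0)²/470 = 0.02112 W
    P_R10 = (24 - 23.89)²/13 = 0.0009912 W
    P_R11 = (19.75 - 12.71)²/68000 = 0.0007292 W
    P_R12 = (11.26 - 11.93)²/68000 = 0.000006606 W
    P_R13 = (7.238 - 6.836)²/240 = 0.0006737 W
    P_R14 = (23.89 - 3.367)²/16000 = 0.02632 W
    P_R15 = (12.71 - 3.324)²/9100 = 0.009685 W
    P_R16 = (11.93 - 3.151)²/2000 = 0.03853 W
    P_R17 = (6.836 - 0)²/1800 = 0.02596 W
  P_total = P_R1 + P_R2 + P_R3 + P_R4 + P_R5 + P_R6 + P_R7 + P_R8 + P_R9 + P_R10 + P_R11 + P_R12 + P_R13 + P_R14 + P_R15 + P_R16 + P_R17 = 0.252 W

Final answers:
1. V_4 = 23.89 V
2. I_R4 = 0.00745 A
3. P_R13 = 0.0006737 W
4. P_total = 0.252 W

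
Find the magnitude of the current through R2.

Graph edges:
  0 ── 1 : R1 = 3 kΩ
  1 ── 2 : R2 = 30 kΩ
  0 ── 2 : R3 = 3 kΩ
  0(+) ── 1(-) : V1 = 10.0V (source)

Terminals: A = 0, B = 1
Nodal analysis, taking node 1 as the 0 V reference.
Source V1 fixes V_0 = 10 V.
KCL at each unknown node (sum of currents leaving = 0; resistances in Ω):
  Node 2: (V_2 - 0)/30000 + (V_2 - 10)/3000 = 0
Collecting terms: 0.0003667 × V_2 = 0.003333  =>  V_2 = 9.091 V
I_R2 = (V_1 - V_2)/R2 = (0 - 9.091)/30000 = -0.000303 A
|I_R2| = 0.000303 A

Final answer: |I_R2| = 0.000303 A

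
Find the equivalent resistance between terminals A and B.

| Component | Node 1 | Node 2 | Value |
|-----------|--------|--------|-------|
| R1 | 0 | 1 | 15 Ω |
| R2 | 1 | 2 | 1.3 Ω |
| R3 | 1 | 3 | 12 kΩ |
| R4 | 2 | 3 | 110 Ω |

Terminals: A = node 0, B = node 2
Reduce the network between node 0 (A) and node 2 (B) by series/parallel combination:
  Rs1 = R3 + R4 (series, joined only at node 3) = 12000 + 110 = 12110 Ω
  Rp1 = R2 ‖ Rs1 (parallel, both between nodes 1 and 2) = 1/(1/1.3 + 1/12110) = 1.3 Ω
  Rs2 = R1 + Rp1 (series, joined only at node 1) = 15 + 1.3 = 16.3 Ω
R_eq = 16.3 Ω

Final answer: 16.3 Ω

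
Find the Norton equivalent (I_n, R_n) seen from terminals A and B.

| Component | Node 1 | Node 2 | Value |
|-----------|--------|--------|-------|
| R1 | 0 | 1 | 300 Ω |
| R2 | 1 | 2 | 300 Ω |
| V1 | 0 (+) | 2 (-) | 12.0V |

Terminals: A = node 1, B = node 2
Find the Thévenin equivalent first; then I_n = V_th/R_th and R_n = R_th.
Step 1 — V_th is the open-circuit voltage V_A - V_B (nothing connected across the terminals).
Nodal analysis, taking node 2 as the 0 V reference.
Source V1 fixes V_0 = 12 V.
KCL at each unknown node (sum of currents leaving = 0; resistances in Ω):
  Node 1: (V_1 - 12)/300 + (V_1 - 0)/300 = 0
Collecting terms: 0.006667 × V_1 = 0.04  =>  V_1 = 6 V
V_th = V_1 - V_2 = 6 - 0 = 6 V
Step 2 — R_th: zero the source — replace V1 by a short circuit (node 2 merges into node 0) — and find the resistance seen between A (node 1) and B (node 0).
Reduce the network between node 1 (A) and node 0 (B) by series/parallel combination:
  Rp1 = R1 ‖ R2 (parallel, both between nodes 0 and 1) = 1/(1/300 + 1/300) = 150 Ω
R_th = 150 Ω
I_n = V_th/R_th = 6/150 = 0.04 A, and R_n = R_th = 150 Ω

Final answer: I_n = 0.04 A, R_n = 150 Ω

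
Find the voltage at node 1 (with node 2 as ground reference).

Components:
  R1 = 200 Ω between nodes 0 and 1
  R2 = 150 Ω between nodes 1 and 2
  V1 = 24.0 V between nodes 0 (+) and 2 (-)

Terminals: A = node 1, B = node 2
Nodal analysis, taking node 2 as the 0 V reference.
Source V1 fixes V_0 = 24 V.
KCL at each unknown node (sum of currents leaving = 0; resistances in Ω):
  Node 1: (V_1 - 24)/200 + (V_1 - 0)/150 = 0
Collecting terms: 0.01167 × V_1 = 0.12  =>  V_1 = 10.29 V
The requested potential is V_1 = 10.29 V.

Final answer: V_1 = 10.29 V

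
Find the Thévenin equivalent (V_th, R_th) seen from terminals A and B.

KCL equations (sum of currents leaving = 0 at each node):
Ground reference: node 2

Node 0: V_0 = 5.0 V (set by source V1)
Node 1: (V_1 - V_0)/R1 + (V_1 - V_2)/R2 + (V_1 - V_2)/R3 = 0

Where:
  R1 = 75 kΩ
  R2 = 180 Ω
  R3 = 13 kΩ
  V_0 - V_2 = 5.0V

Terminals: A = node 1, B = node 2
Step 1 — V_th is the open-circuit voltage V_A - V_B (nothing connected across the terminals).
Nodal analysis, taking node 2 as the 0 V reference.
Source V1 fixes V_0 = 5 V.
KCL at each unknown node (sum of currents leaving = 0; resistances in Ω):
  Node 1: (V_1 - 5)/75000 + (V_1 - 0)/180 + (V_1 - 0)/13000 = 0
Collecting terms: 0.005646 × V_1 = 0.00006667  =>  V_1 = 0.01181 V
V_th = V_1 - V_2 = 0.01181 - 0 = 0.01181 V
Step 2 — R_th: zero the source — replace V1 by a short circuit (node 2 merges into node 0) — and find the resistance seen between A (node 1) and B (node 0).
Reduce the network between node 1 (A) and node 0 (B) by series/parallel combination:
  Rp1 = R1 ‖ R2 ‖ R3 (parallel, all between nodes 0 and 1) = 1/(1/75000 + 1/180 + 1/13000) = 177.1 Ω
R_th = 177.1 Ω

Final answer: V_th = 0.01181 V, R_th = 177.1 Ω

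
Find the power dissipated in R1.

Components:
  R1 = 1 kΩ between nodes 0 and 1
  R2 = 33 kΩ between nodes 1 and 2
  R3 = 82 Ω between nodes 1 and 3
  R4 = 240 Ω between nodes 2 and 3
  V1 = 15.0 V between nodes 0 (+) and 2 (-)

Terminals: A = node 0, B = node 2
Nodal analysis, taking node 2 as the 0 V reference.
Source V1 fixes V_0 = 15 V.
KCL at each unknown node (sum of currents leaving = 0; resistances in Ω):
  Node 1: (V_1 - 15)/1000 + (V_1 - 0)/33000 + (V_1 - V_3)/82 = 0
  Node 3: (V_3 - V_1)/82 + (V_3 - 0)/240 = 0
Collecting terms (coefficients in siemens):
  0.01323·V_1 - 0.0122·V_3 = 0.015
  0.01636·V_3 - 0.0122·V_1 = 0
Determinant D = (0.01323)(0.01636) - (-0.0122)(-0.0122) = 0.00006767
V_1 = [(0.015)(0.01636) - (-0.0122)(0)]/D = 3.627 V
V_3 = [(0.01323)(0) - (0.015)(-0.0122)]/D = 2.703 V
I_R1 = (V_0 - V_1)/R1 = (15 - 3.627)/1000 = 0.01137 A
P_R1 = I_R1² × R1 = (0.01137)² × 1000 = 0.1293 W

Final answer: 0.1293 W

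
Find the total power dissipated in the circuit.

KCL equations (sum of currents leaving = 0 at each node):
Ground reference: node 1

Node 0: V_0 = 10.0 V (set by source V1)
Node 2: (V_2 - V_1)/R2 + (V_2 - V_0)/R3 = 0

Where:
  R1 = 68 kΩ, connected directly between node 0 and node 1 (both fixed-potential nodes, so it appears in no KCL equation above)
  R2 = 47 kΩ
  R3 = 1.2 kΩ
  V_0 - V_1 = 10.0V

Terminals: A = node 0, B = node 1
Nodal analysis, taking node 1 as the 0 V reference.
Source V1 fixes V_0 = 10 V.
KCL at each unknown node (sum of currents leaving = 0; resistances in Ω):
  Node 2: (V_2 - 0)/47000 + (V_2 - 10)/1200 = 0
Collecting terms: 0.0008546 × V_2 = 0.008333  =>  V_2 = 9.751 V
Power in each resistor, P = (ΔV)²/R:
  P_R1 = (10 - 0)²/68000 = 0.001471 W
  P_R2 = (0 - 9.751)²/47000 = 0.002023 W
  P_R3 = (10 - 9.751)²/1200 = 0.00005165 W
P_total = P_R1 + P_R2 + P_R3 = 0.003545 W

Final answer: 0.003545 W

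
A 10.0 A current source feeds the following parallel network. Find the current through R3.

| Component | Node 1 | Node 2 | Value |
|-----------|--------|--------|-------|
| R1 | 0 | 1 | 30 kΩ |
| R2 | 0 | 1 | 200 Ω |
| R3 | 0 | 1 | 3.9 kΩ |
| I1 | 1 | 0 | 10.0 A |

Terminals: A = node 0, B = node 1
All resistors sit directly between nodes 0 and 1, so they are in parallel and share one voltage V; the full source current 10 A splits among them.
1/R_par = 1/30000 + 1/200 + 1/3900 = 0.00529 S  =>  R_par = 189 Ω
V = I × R_par = 10 × 189 = 1890 V
I_R3 = V/R3 = 1890/3900 = 0.4847 A

Final answer: 0.4847 A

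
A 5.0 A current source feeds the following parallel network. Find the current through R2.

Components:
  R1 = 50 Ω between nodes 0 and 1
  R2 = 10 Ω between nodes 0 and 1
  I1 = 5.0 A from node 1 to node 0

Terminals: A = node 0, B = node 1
All resistors sit directly between nodes 0 and 1, so they are in parallel and share one voltage V; the full source current 5 A splits among them.
1/R_par = 1/50 + 1/10 = 0.12 S  =>  R_par = 8.333 Ω
V = I × R_par = 5 × 8.333 = 41.67 V
I_R2 = V/R2 = 41.67/10 = 4.167 A

Final answer: 4.167 A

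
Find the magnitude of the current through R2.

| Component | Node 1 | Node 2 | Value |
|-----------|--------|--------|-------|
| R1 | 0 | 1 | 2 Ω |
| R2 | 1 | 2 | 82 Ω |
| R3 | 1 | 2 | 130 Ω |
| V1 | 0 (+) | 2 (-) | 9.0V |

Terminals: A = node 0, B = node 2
Nodal analysis, taking node 2 as the 0 V reference.
Source V1 fixes V_0 = 9 V.
KCL at each unknown node (sum of currents leaving = 0; resistances in Ω):
  Node 1: (V_1 - 9)/2 + (V_1 - 0)/82 + (V_1 - 0)/130 = 0
Collecting terms: 0.5199 × V_1 = 4.5  =>  V_1 = 8.656 V
I_R2 = (V_1 - V_2)/R2 = (8.656 - 0)/82 = 0.1056 A
|I_R2| = 0.1056 A

Final answer: |I_R2| = 0.1056 A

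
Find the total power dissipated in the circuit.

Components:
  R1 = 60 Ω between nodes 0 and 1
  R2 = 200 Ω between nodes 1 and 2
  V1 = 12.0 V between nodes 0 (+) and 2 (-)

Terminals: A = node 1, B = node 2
Nodal analysis, taking node 2 as the 0 V reference.
Source V1 fixes V_0 = 12 V.
KCL at each unknown node (sum of currents leaving = 0; resistances in Ω):
  Node 1: (V_1 - 12)/60 + (V_1 - 0)/200 = 0
Collecting terms: 0.02167 × V_1 = 0.2  =>  V_1 = 9.231 V
Power in each resistor, P = (ΔV)²/R:
  P_R1 = (12 - 9.231)²/60 = 0.1278 W
  P_R2 = (9.231 - 0)²/200 = 0.426 W
P_total = P_R1 + P_R2 = 0.5538 W

Final answer: 0.5538 W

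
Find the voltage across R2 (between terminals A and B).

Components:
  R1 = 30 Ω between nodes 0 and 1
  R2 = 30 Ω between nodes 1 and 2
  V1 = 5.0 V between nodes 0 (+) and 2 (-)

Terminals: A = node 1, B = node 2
R1 and R2 are in series across V1 (node 0 → node 1 → node 2), and the output A–B is taken across R2, so this is a voltage divider.
Series current: I = V1/(R1 + R2) = 5/(30 + 30) = 5/60 = 0.08333 A
V_R2 = I × R2 = V1 × R2/(R1 + R2) = 5 × 30/60 = 2.5 V

Final answer: 2.5 V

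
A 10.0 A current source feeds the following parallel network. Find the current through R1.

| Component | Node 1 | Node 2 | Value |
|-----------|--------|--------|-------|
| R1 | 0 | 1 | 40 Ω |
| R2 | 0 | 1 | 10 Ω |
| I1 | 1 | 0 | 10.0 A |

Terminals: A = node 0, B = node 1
All resistors sit directly between nodes 0 and 1, so they are in parallel and share one voltage V; the full source current 10 A splits among them.
1/R_par = 1/40 + 1/10 = 0.125 S  =>  R_par = 8 Ω
V = I × R_par = 10 × 8 = 80 V
I_R1 = V/R1 = 80/40 = 2 A

Final answer: 2 A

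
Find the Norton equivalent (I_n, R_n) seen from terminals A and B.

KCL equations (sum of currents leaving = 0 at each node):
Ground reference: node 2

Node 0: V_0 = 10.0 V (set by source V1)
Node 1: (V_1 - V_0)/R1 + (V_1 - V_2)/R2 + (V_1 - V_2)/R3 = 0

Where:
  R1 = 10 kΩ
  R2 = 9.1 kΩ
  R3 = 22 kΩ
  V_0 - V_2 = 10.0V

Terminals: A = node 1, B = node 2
Find the Thévenin equivalent first; then I_n = V_th/R_th and R_n = R_th.
Step 1 — V_th is the open-circuit voltage V_A - V_B (nothing connected across the terminals).
Nodal analysis, taking node 2 as the 0 V reference.
Source V1 fixes V_0 = 10 V.
KCL at each unknown node (sum of currents leaving = 0; resistances in Ω):
  Node 1: (V_1 - 10)/10000 + (V_1 - 0)/9100 + (V_1 - 0)/22000 = 0
Collecting terms: 0.0002553 × V_1 = 0.001  =>  V_1 = 3.916 V
V_th = V_1 - V_2 = 3.916 - 0 = 3.916 V
Step 2 — R_th: zero the source — replace V1 by a short circuit (node 2 merges into node 0) — and find the resistance seen between A (node 1) and B (node 0).
Reduce the network between node 1 (A) and node 0 (B) by series/parallel combination:
  Rp1 = R1 ‖ R2 ‖ R3 (parallel, all between nodes 0 and 1) = 1/(1/10000 + 1/9100 + 1/22000) = 3916 Ω
R_th = 3.916 kΩ
I_n = V_th/R_th = 3.916/3916 = 0.001 A, and R_n = R_th = 3.916 kΩ

Final answer: I_n = 0.001 A, R_n = 3.916 kΩ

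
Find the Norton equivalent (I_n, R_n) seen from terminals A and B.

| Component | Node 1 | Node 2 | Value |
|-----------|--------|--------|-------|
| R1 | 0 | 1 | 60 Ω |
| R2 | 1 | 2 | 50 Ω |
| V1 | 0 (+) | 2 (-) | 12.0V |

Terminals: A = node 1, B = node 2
Find the Thévenin equivalent first; then I_n = V_th/R_th and R_n = R_th.
Step 1 — V_th is the open-circuit voltage V_A - V_B (nothing connected across the terminals).
Nodal analysis, taking node 2 as the 0 V reference.
Source V1 fixes V_0 = 12 V.
KCL at each unknown node (sum of currents leaving = 0; resistances in Ω):
  Node 1: (V_1 - 12)/60 + (V_1 - 0)/50 = 0
Collecting terms: 0.03667 × V_1 = 0.2  =>  V_1 = 5.455 V
V_th = V_1 - V_2 = 5.455 - 0 = 5.455 V
Step 2 — R_th: zero the source — replace V1 by a short circuit (node 2 merges into node 0) — and find the resistance seen between A (node 1) and B (node 0).
Reduce the network between node 1 (A) and node 0 (B) by series/parallel combination:
  Rp1 = R1 ‖ R2 (parallel, both between nodes 0 and 1) = 1/(1/60 + 1/50) = 27.27 Ω
R_th = 27.27 Ω
I_n = V_th/R_th = 5.455/27.27 = 0.2 A, and R_n = R_th = 27.27 Ω

Final answer: I_n = 0.2 A, R_n = 27.27 Ω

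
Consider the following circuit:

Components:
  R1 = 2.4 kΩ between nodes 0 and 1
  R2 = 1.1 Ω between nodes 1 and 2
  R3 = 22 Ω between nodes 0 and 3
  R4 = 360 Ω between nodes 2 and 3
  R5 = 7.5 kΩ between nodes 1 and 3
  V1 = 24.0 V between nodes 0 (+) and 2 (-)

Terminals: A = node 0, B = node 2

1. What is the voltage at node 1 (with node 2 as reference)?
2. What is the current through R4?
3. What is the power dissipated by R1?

Nodal analysis, taking node 2 as the 0 V reference.
Source V1 fixes V_0 = 24 V.
KCL at each unknown node (sum of currents leaving = 0; resistances in Ω):
  Node 1: (V_1 - 24)/2400 + (V_1 - 0)/1.1 + (V_1 - V_3)/7500 = 0
  Node 3: (V_3 - 24)/22 + (V_3 - 0)/360 + (V_3 - V_1)/7500 = 0
Collecting terms (coefficients in siemens):
  0.9096·V_1 - 0.0001333·V_3 = 0.01
  0.04837·V_3 - 0.0001333·V_1 = 1.091
Determinant D = (0.9096)(0.04837) - (-0.0001333)(-0.0001333) = 0.044
V_1 = [(0.01)(0.04837) - (-0.0001333)(1.091)]/D = 0.0143 V
V_3 = [(0.9096)(1.091) - (0.01)(-0.0001333)]/D = 22.56 V
Part 1:
  Read off the nodal solution: V_1 = 0.0143 V
Part 2:
  I_R4 = (V_2 - V_3)/R4 = (0 - 22.56)/360 = -0.06265 A
  Magnitude: I_R4 = 0.06265 A
Part 3:
  I_R1 = (V_0 - V_1)/R1 = (24 - 0.0143)/2400 = 0.009994 A
  P_R1 = I_R1² × R1 = (0.009994)² × 2400 = 0.2397 W

Final answers:
1. V_1 = 0.0143 V
2. I_R4 = 0.06265 A
3. P_R1 = 0.2397 W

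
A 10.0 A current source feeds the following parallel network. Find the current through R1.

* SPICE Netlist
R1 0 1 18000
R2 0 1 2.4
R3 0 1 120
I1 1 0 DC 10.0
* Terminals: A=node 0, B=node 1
All resistors sit directly between nodes 0 and 1, so they are in parallel and share one voltage V; the full source current 10 A splits among them.
1/R_par = 1/18000 + 1/2.4 + 1/120 = 0.4251 S  =>  R_par = 2.353 Ω
V = I × R_par = 10 × 2.353 = 23.53 V
I_R1 = V/R1 = 23.53/18000 = 0.001307 A

Final answer: 0.001307 A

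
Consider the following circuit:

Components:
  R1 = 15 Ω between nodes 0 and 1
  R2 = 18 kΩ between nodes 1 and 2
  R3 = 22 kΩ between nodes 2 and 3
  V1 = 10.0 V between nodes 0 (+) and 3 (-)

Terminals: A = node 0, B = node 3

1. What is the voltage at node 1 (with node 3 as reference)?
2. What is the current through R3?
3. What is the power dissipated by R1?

Nodal analysis, taking node 3 as the 0 V reference.
Source V1 fixes V_0 = 10 V.
KCL at each unknown node (sum of currents leaving = 0; resistances in Ω):
  Node 1: (V_1 - 10)/15 + (V_1 - V_2)/18000 = 0
  Node 2: (V_2 - V_1)/18000 + (V_2 - 0)/22000 = 0
Collecting terms (coefficients in siemens):
  0.06672·V_1 - 0.00005556·V_2 = 0.6667
  0.000101·V_2 - 0.00005556·V_1 = 0
Determinant D = (0.06672)(0.000101) - (-0.00005556)(-0.00005556) = 0.000006737
V_1 = [(0.6667)(0.000101) - (-0.00005556)(0)]/D = 9.996 V
V_2 = [(0.06672)(0) - (0.6667)(-0.00005556)]/D = 5.498 V
Part 1:
  Read off the nodal solution: V_1 = 9.996 V
Part 2:
  I_R3 = (V_2 - V_3)/R3 = (5.498 - 0)/22000 = 0.0002499 A
  Magnitude: I_R3 = 0.0002499 A
Part 3:
  I_R1 = (V_0 - V_1)/R1 = (10 - 9.996)/15 = 0.0002499 A
  P_R1 = I_R1² × R1 = (0.0002499)² × 15 = 0.0000009368 W

Final answers:
1. V_1 = 9.996 V
2. I_R3 = 0.0002499 A
3. P_R1 = 9.368e-07 W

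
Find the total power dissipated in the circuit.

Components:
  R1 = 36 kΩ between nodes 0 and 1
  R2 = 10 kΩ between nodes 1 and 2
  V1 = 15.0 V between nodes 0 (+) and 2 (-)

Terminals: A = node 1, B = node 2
Nodal analysis, taking node 2 as the 0 V reference.
Source V1 fixes V_0 = 15 V.
KCL at each unknown node (sum of currents leaving = 0; resistances in Ω):
  Node 1: (V_1 - 15)/36000 + (V_1 - 0)/10000 = 0
Collecting terms: 0.0001278 × V_1 = 0.0004167  =>  V_1 = 3.261 V
Power in each resistor, P = (ΔV)²/R:
  P_R1 = (15 - 3.261)²/36000 = 0.003828 W
  P_R2 = (3.261 - 0)²/10000 = 0.001063 W
P_total = P_R1 + P_R2 = 0.004891 W

Final answer: 0.004891 W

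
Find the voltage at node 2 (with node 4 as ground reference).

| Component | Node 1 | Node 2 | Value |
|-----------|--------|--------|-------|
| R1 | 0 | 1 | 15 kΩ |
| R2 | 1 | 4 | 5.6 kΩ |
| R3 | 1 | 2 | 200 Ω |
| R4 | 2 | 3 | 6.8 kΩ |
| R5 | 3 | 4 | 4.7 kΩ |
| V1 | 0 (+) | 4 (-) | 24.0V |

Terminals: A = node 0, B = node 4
Nodal analysis, taking node 4 as the 0 V reference.
Source V1 fixes V_0 = 24 V.
KCL at each unknown node (sum of currents leaving = 0; resistances in Ω):
  Node 1: (V_1 - 24)/15000 + (V_1 - 0)/5600 + (V_1 - V_2)/200 = 0
  Node 2: (V_2 - V_1)/200 + (V_2 - V_3)/6800 = 0
  Node 3: (V_3 - V_2)/6800 + (V_3 - 0)/4700 = 0
Collecting terms (coefficients in siemens):
  0.005245·V_1 - 0.005·V_2 = 0.0016
  0.005147·V_2 - 0.005·V_1 - 0.0001471·V_3 = 0
  0.0003598·V_3 - 0.0001471·V_2 = 0
Solving these 3 simultaneous equations (Gaussian elimination) gives:
  V_1 = 4.838 V, V_2 = 4.755 V, V_3 = 1.944 V
The requested potential is V_2 = 4.755 V.

Final answer: V_2 = 4.755 V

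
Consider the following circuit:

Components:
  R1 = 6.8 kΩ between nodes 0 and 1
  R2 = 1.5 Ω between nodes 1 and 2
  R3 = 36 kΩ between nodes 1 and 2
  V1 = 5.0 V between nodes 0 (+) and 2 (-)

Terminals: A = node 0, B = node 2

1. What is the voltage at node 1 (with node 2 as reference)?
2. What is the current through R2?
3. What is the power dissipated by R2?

Nodal analysis, taking node 2 as the 0 V reference.
Source V1 fixes V_0 = 5 V.
KCL at each unknown node (sum of currents leaving = 0; resistances in Ω):
  Node 1: (V_1 - 5)/6800 + (V_1 - 0)/1.5 + (V_1 - 0)/36000 = 0
Collecting terms: 0.6668 × V_1 = 0.0007353  =>  V_1 = 0.001103 V
Part 1:
  Read off the nodal solution: V_1 = 0.001103 V
Part 2:
  I_R2 = (V_1 - V_2)/R2 = (0.001103 - 0)/1.5 = 0.0007351 A
  Magnitude: I_R2 = 0.0007351 A
Part 3:
  I_R2 = (V_1 - V_2)/R2 = (0.001103 - 0)/1.5 = 0.0007351 A
  P_R2 = I_R2² × R2 = (0.0007351)² × 1.5 = 0.0000008106 W

Final answers:
1. V_1 = 0.001103 V
2. I_R2 = 0.0007351 A
3. P_R2 = 8.106e-07 W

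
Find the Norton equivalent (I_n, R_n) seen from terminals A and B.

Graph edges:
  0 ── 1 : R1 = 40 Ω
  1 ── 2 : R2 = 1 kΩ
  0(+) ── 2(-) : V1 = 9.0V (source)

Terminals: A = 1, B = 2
Find the Thévenin equivalent first; then I_n = V_th/R_th and R_n = R_th.
Step 1 — V_th is the open-circuit voltage V_A - V_B (nothing connected across the terminals).
Nodal analysis, taking node 2 as the 0 V reference.
Source V1 fixes V_0 = 9 V.
KCL at each unknown node (sum of currents leaving = 0; resistances in Ω):
  Node 1: (V_1 - 9)/40 + (V_1 - 0)/1000 = 0
Collecting terms: 0.026 × V_1 = 0.225  =>  V_1 = 8.654 V
V_th = V_1 - V_2 = 8.654 - 0 = 8.654 V
Step 2 — R_th: zero the source — replace V1 by a short circuit (node 2 merges into node 0) — and find the resistance seen between A (node 1) and B (node 0).
Reduce the network between node 1 (A) and node 0 (B) by series/parallel combination:
  Rp1 = R1 ‖ R2 (parallel, both between nodes 0 and 1) = 1/(1/40 + 1/1000) = 38.46 Ω
R_th = 38.46 Ω
I_n = V_th/R_th = 8.654/38.46 = 0.225 A, and R_n = R_th = 38.46 Ω

Final answer: I_n = 0.225 A, R_n = 38.46 Ω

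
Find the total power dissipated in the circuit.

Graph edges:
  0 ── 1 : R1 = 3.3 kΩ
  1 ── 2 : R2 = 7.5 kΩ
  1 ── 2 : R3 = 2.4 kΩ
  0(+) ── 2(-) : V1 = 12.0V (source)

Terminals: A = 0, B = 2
Nodal analysis, taking node 2 as the 0 V reference.
Source V1 fixes V_0 = 12 V.
KCL at each unknown node (sum of currents leaving = 0; resistances in Ω):
  Node 1: (V_1 - 12)/3300 + (V_1 - 0)/7500 + (V_1 - 0)/2400 = 0
Collecting terms: 0.000853 × V_1 = 0.003636  =>  V_1 = 4.263 V
Power in each resistor, P = (ΔV)²/R:
  P_R1 = (12 - 4.263)²/3300 = 0.01814 W
  P_R2 = (4.263 - 0)²/7500 = 0.002423 W
  P_R3 = (4.263 - 0)²/2400 = 0.007572 W
P_total = P_R1 + P_R2 + P_R3 = 0.02813 W

Final answer: 0.02813 W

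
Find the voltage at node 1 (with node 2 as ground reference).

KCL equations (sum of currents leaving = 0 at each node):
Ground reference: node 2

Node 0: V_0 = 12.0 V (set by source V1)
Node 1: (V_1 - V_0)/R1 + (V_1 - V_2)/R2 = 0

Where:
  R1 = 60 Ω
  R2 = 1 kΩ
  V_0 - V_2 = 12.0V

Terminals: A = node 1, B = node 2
Nodal analysis, taking node 2 as the 0 V reference.
Source V1 fixes V_0 = 12 V.
KCL at each unknown node (sum of currents leaving = 0; resistances in Ω):
  Node 1: (V_1 - 12)/60 + (V_1 - 0)/1000 = 0
Collecting terms: 0.01767 × V_1 = 0.2  =>  V_1 = 11.32 V
The requested potential is V_1 = 11.32 V.

Final answer: V_1 = 11.32 V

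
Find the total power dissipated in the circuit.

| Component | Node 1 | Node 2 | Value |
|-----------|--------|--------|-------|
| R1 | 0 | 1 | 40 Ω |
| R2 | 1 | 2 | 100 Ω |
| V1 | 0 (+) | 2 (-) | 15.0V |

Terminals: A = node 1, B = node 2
Nodal analysis, taking node 2 as the 0 V reference.
Source V1 fixes V_0 = 15 V.
KCL at each unknown node (sum of currents leaving = 0; resistances in Ω):
  Node 1: (V_1 - 15)/40 + (V_1 - 0)/100 = 0
Collecting terms: 0.035 × V_1 = 0.375  =>  V_1 = 10.71 V
Power in each resistor, P = (ΔV)²/R:
  P_R1 = (15 - 10.71)²/40 = 0.4592 W
  P_R2 = (10.71 - 0)²/100 = 1.148 W
P_total = P_R1 + P_R2 = 1.607 W

Final answer: 1.607 W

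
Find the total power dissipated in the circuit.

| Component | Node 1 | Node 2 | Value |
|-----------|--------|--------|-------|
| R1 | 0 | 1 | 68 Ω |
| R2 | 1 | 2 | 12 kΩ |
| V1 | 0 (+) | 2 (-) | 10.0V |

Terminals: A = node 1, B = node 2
Nodal analysis, taking node 2 as the 0 V reference.
Source V1 fixes V_0 = 10 V.
KCL at each unknown node (sum of currents leaving = 0; resistances in Ω):
  Node 1: (V_1 - 10)/68 + (V_1 - 0)/12000 = 0
Collecting terms: 0.01479 × V_1 = 0.1471  =>  V_1 = 9.944 V
Power in each resistor, P = (ΔV)²/R:
  P_R1 = (10 - 9.944)²/68 = 0.00004669 W
  P_R2 = (9.944 - 0)²/12000 = 0.00824 W
P_total = P_R1 + P_R2 = 0.008286 W

Final answer: 0.008286 W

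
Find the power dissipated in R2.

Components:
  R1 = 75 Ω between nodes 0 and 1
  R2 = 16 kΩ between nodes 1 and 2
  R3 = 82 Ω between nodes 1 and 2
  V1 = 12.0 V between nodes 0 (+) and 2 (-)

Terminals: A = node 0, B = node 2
Nodal analysis, taking node 2 as the 0 V reference.
Source V1 fixes V_0 = 12 V.
KCL at each unknown node (sum of currents leaving = 0; resistances in Ω):
  Node 1: (V_1 - 12)/75 + (V_1 - 0)/16000 + (V_1 - 0)/82 = 0
Collecting terms: 0.02559 × V_1 = 0.16  =>  V_1 = 6.252 V
I_R2 = (V_1 - V_2)/R2 = (6.252 - 0)/16000 = 0.0003908 A
P_R2 = I_R2² × R2 = (0.0003908)² × 16000 = 0.002443 W

Final answer: 0.002443 W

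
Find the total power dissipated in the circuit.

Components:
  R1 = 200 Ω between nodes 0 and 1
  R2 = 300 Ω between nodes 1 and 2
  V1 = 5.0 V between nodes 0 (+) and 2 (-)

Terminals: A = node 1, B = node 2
Nodal analysis, taking node 2 as the 0 V reference.
Source V1 fixes V_0 = 5 V.
KCL at each unknown node (sum of currents leaving = 0; resistances in Ω):
  Node 1: (V_1 - 5)/200 + (V_1 - 0)/300 = 0
Collecting terms: 0.008333 × V_1 = 0.025  =>  V_1 = 3 V
Power in each resistor, P = (ΔV)²/R:
  P_R1 = (5 - 3)²/200 = 0.02 W
  P_R2 = (3 - 0)²/300 = 0.03 W
P_total = P_R1 + P_R2 = 0.05 W

Final answer: 0.05 W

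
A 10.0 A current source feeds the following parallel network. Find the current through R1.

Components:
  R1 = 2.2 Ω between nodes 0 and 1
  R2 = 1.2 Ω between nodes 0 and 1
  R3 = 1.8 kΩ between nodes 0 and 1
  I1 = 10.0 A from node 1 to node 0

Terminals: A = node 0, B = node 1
All resistors sit directly between nodes 0 and 1, so they are in parallel and share one voltage V; the full source current 10 A splits among them.
1/R_par = 1/2.2 + 1/1.2 + 1/1800 = 1.288 S  =>  R_par = 0.7761 Ω
V = I × R_par = 10 × 0.7761 = 7.761 V
I_R1 = V/R1 = 7.761/2.2 = 3.528 A

Final answer: 3.528 A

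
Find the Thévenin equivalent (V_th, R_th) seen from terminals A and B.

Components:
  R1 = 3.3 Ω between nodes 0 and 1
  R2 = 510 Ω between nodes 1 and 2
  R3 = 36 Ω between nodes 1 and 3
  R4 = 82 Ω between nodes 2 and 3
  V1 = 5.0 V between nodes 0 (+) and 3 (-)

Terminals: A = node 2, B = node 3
Step 1 — V_th is the open-circuit voltage V_A - V_B (nothing connected across the terminals).
Nodal analysis, taking node 3 as the 0 V reference.
Source V1 fixes V_0 = 5 V.
KCL at each unknown node (sum of currents leaving = 0; resistances in Ω):
  Node 1: (V_1 - 5)/3.3 + (V_1 - V_2)/510 + (V_1 - 0)/36 = 0
  Node 2: (V_2 - V_1)/510 + (V_2 - 0)/82 = 0
Collecting terms (coefficients in siemens):
  0.3328·V_1 - 0.001961·V_2 = 1.515
  0.01416·V_2 - 0.001961·V_1 = 0
Determinant D = (0.3328)(0.01416) - (-0.001961)(-0.001961) = 0.004707
V_1 = [(1.515)(0.01416) - (-0.001961)(0)]/D = 4.557 V
V_2 = [(0.3328)(0) - (1.515)(-0.001961)]/D = 0.6312 V
V_th = V_2 - V_3 = 0.6312 - 0 = 0.6312 V
Step 2 — R_th: zero the source — replace V1 by a short circuit (node 3 merges into node 0) — and find the resistance seen between A (node 2) and B (node 0).
Reduce the network between node 2 (A) and node 0 (B) by series/parallel combination:
  Rp1 = R1 ‖ R3 (parallel, both between nodes 0 and 1) = 1/(1/3.3 + 1/36) = 3.023 Ω
  Rs1 = R2 + Rp1 (series, joined only at node 1) = 510 + 3.023 = 513 Ω
  Rp2 = R4 ‖ Rs1 (parallel, both between nodes 0 and 2) = 1/(1/82 + 1/513) = 70.7 Ω
R_th = 70.7 Ω

Final answer: V_th = 0.6312 V, R_th = 70.7 Ω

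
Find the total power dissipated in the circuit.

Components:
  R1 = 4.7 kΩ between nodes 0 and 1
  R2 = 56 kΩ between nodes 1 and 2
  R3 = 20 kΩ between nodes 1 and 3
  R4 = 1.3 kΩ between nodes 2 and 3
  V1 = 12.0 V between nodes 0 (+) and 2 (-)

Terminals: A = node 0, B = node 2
Nodal analysis, taking node 2 as the 0 V reference.
Source V1 fixes V_0 = 12 V.
KCL at each unknown node (sum of currents leaving = 0; resistances in Ω):
  Node 1: (V_1 - 12)/4700 + (V_1 - 0)/56000 + (V_1 - V_3)/20000 = 0
  Node 3: (V_3 - V_1)/20000 + (V_3 - 0)/1300 = 0
Collecting terms (coefficients in siemens):
  0.0002806·V_1 - 0.00005·V_3 = 0.002553
  0.0008192·V_3 - 0.00005·V_1 = 0
Determinant D = (0.0002806)(0.0008192) - (-0.00005)(-0.00005) = 0.0000002274
V_1 = [(0.002553)(0.0008192) - (-0.00005)(0)]/D = 9.198 V
V_3 = [(0.0002806)(0) - (0.002553)(-0.00005)]/D = 0.5614 V
Power in each resistor, P = (ΔV)²/R:
  P_R1 = (12 - 9.198)²/4700 = 0.00167 W
  P_R2 = (9.198 - 0)²/56000 = 0.001511 W
  P_R3 = (9.198 - 0.5614)²/20000 = 0.00373 W
  P_R4 = (0 - 0.5614)²/1300 = 0.0002424 W
P_total = P_R1 + P_R2 + P_R3 + P_R4 = 0.007153 W

Final answer: 0.007153 W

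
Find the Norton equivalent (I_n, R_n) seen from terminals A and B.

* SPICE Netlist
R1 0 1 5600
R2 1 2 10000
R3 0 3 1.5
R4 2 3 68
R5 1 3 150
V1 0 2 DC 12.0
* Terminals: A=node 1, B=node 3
Find the Thévenin equivalent first; then I_n = V_th/R_th and R_n = R_th.
Step 1 — V_th is the open-circuit voltage V_A - V_B (nothing connected across the terminals).
Nodal analysis, taking node 2 as the 0 V reference.
Source V1 fixes V_0 = 12 V.
KCL at each unknown node (sum of currents leaving = 0; resistances in Ω):
  Node 1: (V_1 - 12)/5600 + (V_1 - 0)/10000 + (V_1 - V_3)/150 = 0
  Node 3: (V_3 - 12)/1.5 + (V_3 - 0)/68 + (V_3 - V_1)/150 = 0
Collecting terms (coefficients in siemens):
  0.006945·V_1 - 0.006667·V_3 = 0.002143
  0.688·V_3 - 0.006667·V_1 = 8
Determinant D = (0.006945)(0.688) - (-0.006667)(-0.006667) = 0.004734
V_1 = [(0.002143)(0.688) - (-0.006667)(8)]/D = 11.58 V
V_3 = [(0.006945)(8) - (0.002143)(-0.006667)]/D = 11.74 V
V_th = V_1 - V_3 = 11.58 - 11.74 = -0.1623 V
Step 2 — R_th: zero the source — replace V1 by a short circuit (node 2 merges into node 0) — and find the resistance seen between A (node 1) and B (node 3).
Reduce the network between node 1 (A) and node 3 (B) by series/parallel combination:
  Rp1 = R1 ‖ R2 (parallel, both between nodes 0 and 1) = 1/(1/5600 + 1/10000) = 3590 Ω
  Rp2 = R3 ‖ R4 (parallel, both between nodes 0 and 3) = 1/(1/1.5 + 1/68) = 1.468 Ω
  Rs1 = Rp1 + Rp2 (series, joined only at node 0) = 3590 + 1.468 = 3591 Ω
  Rp3 = R5 ‖ Rs1 (parallel, both between nodes 1 and 3) = 1/(1/150 + 1/3591) = 144 Ω
R_th = 144 Ω
I_n = V_th/R_th = -0.1623/144 = -0.001127 A, and R_n = R_th = 144 Ω

Final answer: I_n = -0.001127 A, R_n = 144 Ω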